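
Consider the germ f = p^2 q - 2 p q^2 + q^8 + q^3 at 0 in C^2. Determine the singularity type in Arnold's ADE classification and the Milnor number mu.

The Hessian of f at 0 is [[0, 0], [0, 0]] with rank 0, so corank 2. A Groebner basis of the Jacobian ideal J(f) in C{p,q} is {p^2/8 + q^7 - q^2/8, p^3 - q^3, p*q - q^2}; counting standard monomials gives mu = 9. Corank 2; j^3 = q*(p - q)^2 has shape L^2 M (L != M), so D-series; mu = 9 gives D_9.

Type D_9, Milnor number mu = 9.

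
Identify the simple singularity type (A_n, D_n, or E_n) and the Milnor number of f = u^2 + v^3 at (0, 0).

Type A_{2}, Milnor number mu = 2.

The Hessian of f at 0 is [[2, 0], [0, 0]] with rank 1, so corank 1. A Groebner basis of the Jacobian ideal J(f) in C{u,v} is {v^2, u}; counting standard monomials gives mu = 2. Corank 1: A-series; mu = 2 gives A_2.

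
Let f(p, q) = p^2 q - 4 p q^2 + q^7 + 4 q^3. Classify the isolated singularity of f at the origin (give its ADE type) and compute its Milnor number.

The Hessian of f at 0 has rank 0. Corank 2; j^3 = q*(p - 2*q)^2 has shape L^2 M (L != M), so D-series; mu = 8 gives D_8.

Type D8, Milnor number mu = 8.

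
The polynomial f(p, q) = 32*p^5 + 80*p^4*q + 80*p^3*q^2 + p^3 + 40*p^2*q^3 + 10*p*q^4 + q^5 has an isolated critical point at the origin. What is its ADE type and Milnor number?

Type E_{8}, Milnor number mu = 8.

The Hessian of f at 0 has rank 0. Corank 2; j^3 = p^3 is a perfect cube, so E-series; the 5-jet and mu = 8 give E_8.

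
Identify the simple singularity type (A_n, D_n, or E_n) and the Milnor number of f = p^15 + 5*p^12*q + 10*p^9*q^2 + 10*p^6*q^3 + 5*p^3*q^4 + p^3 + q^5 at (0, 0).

Type E8, Milnor number mu = 8.

The Hessian of f at 0 has rank 0. Corank 2; j^3 = p^3 is a perfect cube, so E-series; the 5-jet and mu = 8 give E_8.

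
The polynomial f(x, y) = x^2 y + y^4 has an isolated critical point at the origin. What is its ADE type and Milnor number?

The Hessian of f at 0 has rank 0. Corank 2; j^3 = x^2*y has shape L^2 M (L != M), so D-series; mu = 5 gives D_5.

Type D_{5}, Milnor number mu = 5.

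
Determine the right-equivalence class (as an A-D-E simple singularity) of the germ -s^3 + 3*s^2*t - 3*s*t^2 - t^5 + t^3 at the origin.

E8

The Hessian of f at 0 has rank 0. Corank 2; j^3 = -(s - t)^3 is a perfect cube, so E-series; the 5-jet and mu = 8 give E_8.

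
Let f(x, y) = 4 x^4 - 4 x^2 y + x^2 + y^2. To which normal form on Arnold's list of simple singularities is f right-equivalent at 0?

The Hessian of f at 0 has rank 2. Corank 0: nondegenerate Morse point, so A_1.

A1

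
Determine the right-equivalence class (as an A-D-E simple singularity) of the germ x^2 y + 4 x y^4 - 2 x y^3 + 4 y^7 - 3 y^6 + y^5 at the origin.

D_7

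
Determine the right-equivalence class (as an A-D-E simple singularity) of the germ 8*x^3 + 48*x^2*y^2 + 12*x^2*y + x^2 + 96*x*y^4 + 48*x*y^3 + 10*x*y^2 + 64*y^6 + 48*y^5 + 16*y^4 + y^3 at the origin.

The Hessian of f at 0 is [[2, 0], [0, 0]] with rank 1, so corank 1. A Groebner basis of the Jacobian ideal J(f) in C{x,y} is {y^2, x}; counting standard monomials gives mu = 2. Corank 1: A-series; mu = 2 gives A_2.

A_{2}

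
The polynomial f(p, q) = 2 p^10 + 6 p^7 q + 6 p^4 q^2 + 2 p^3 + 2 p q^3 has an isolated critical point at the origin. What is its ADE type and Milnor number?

Type E7, Milnor number mu = 7.

The Hessian of f at 0 is [[0, 0], [0, 0]] with rank 0, so corank 2. A Groebner basis of the Jacobian ideal J(f) in C{p,q} is {p^3, p*q^2, 3*p^2 + q^3}; counting standard monomials gives mu = 7. Corank 2; j^3 = 2*p^3 is a perfect cube, so E-series; the 4-jet and mu = 7 give E_7.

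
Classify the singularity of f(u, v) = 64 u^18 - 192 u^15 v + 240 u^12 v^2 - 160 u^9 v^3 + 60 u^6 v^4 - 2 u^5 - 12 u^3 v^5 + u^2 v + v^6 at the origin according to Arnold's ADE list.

D_{7}

The Hessian of f at 0 has rank 0. Corank 2; j^3 = u^2*v has shape L^2 M (L != M), so D-series; mu = 7 gives D_7.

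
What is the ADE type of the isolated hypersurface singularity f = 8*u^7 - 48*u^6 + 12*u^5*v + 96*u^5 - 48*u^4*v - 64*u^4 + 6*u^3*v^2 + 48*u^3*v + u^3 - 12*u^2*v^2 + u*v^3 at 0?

E7

The Hessian of f at 0 is [[0, 0], [0, 0]] with rank 0, so corank 2. A Groebner basis of the Jacobian ideal J(f) in C{u,v} is {3*u^2/16 + v^4 + v^3/16, u^3, u^2*v - u^2/16 - v^3/48, -u^2/2 + u*v^2 - v^3/6}; counting standard monomials gives mu = 7. Corank 2; j^3 = u^3 is a perfect cube, so E-series; the 4-jet and mu = 7 give E_7.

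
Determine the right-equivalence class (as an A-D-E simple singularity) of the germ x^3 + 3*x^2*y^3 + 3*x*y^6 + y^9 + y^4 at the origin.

The Hessian of f at 0 has rank 0. Corank 2; j^3 = x^3 is a perfect cube, so E-series; the 4-jet and mu = 6 give E_6.

E_6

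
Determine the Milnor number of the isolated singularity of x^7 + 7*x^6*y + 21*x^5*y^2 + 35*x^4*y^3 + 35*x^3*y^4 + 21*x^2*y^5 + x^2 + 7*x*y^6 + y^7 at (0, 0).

The Hessian of f at 0 has rank 1. Corank 1: A-series; mu = 6 gives A_6.

6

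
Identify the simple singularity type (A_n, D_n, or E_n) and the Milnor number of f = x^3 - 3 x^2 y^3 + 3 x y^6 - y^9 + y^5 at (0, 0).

Type E_8, Milnor number mu = 8.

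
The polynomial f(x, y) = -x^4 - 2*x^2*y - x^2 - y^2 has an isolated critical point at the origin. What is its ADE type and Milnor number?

Type A_{1}, Milnor number mu = 1.

The Hessian of f at 0 has rank 2. Corank 0: nondegenerate Morse point, so A_1.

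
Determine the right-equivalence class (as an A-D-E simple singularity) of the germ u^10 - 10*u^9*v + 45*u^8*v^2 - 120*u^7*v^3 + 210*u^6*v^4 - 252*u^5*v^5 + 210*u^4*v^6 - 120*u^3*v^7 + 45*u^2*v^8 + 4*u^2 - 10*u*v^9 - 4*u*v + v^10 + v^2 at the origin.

The Hessian of f at 0 has rank 1. Corank 1: A-series; mu = 9 gives A_9.

A_{9}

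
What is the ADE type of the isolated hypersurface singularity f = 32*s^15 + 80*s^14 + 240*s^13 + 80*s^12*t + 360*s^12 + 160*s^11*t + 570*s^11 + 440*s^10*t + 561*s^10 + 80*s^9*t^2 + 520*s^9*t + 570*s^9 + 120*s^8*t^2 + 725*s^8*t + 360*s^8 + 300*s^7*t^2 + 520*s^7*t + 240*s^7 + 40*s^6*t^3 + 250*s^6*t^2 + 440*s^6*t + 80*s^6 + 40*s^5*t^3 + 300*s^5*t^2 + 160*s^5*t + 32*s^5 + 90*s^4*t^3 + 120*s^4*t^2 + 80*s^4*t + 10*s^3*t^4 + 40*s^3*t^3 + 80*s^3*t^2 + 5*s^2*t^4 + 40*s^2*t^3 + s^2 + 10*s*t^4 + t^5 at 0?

The Hessian of f at 0 has rank 1. Corank 1: A-series; mu = 4 gives A_4.

A_{4}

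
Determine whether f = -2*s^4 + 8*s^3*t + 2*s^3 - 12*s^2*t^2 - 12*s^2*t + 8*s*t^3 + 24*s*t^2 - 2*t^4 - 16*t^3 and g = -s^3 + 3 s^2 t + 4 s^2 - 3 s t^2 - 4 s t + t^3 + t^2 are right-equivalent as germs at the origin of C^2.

The Hessian of f at 0 has rank 0. Corank 2; j^3 = 2*(s - 2*t)^3 is a perfect cube, so E-series; the 4-jet and mu = 6 give E_6. The Hessian of g at 0 has rank 1. Corank 1: A-series; mu = 2 gives A_2. f is E_6 but g is A_2, hence not right-equivalent.

No.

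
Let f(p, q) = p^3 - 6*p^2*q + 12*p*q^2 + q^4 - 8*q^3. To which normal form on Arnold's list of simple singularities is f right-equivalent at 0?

E_6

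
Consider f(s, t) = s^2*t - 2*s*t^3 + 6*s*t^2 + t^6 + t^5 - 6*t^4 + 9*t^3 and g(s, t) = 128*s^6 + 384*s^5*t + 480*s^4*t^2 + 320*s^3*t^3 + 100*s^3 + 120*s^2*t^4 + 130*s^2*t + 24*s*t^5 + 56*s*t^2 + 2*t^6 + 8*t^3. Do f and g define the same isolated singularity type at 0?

The Hessian of f at 0 is [[0, 0], [0, 0]] with rank 0, so corank 2. A Groebner basis of the Jacobian ideal J(f) in C{s,t} is {s^3 - 3*s^2/2 - 51*s*t^2/2 - 117*s*t/2 - 162*t^2, s^2*t + s^2/6 + 35*s*t^2/6 + 19*s*t/2 + 27*t^2, -s*t + t^3 - 3*t^2}; counting standard monomials gives mu = 7. Corank 2; j^3 = t*(s + 3*t)^2 has shape L^2 M (L != M), so D-series; mu = 7 gives D_7. The Hessian of g at 0 is [[0, 0], [0, 0]] with rank 0, so corank 2. A Groebner basis of the Jacobian ideal J(g) in C{s,t} is {-15625*s*t/12 + t^5 - 3125*t^2/6, s*t^2 + 2*t^3/5, s^2 + 9*s*t/10 + t^2/5}; counting standard monomials gives mu = 7. Corank 2; j^3 = 2*(2*s + t)*(5*s + 2*t)^2 has shape L^2 M (L != M), so D-series; mu = 7 gives D_7. Both have type D_7, hence right-equivalent.

Yes.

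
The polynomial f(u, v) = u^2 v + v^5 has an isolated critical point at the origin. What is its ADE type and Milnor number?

Type D_6, Milnor number mu = 6.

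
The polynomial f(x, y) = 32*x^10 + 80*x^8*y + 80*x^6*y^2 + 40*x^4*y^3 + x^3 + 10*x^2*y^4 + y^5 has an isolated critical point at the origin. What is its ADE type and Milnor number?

The Hessian of f at 0 is [[0, 0], [0, 0]] with rank 0, so corank 2. A Groebner basis of the Jacobian ideal J(f) in C{x,y} is {y^4, x^2}; counting standard monomials gives mu = 8. Corank 2; j^3 = x^3 is a perfect cube, so E-series; the 5-jet and mu = 8 give E_8.

Type E_8, Milnor number mu = 8.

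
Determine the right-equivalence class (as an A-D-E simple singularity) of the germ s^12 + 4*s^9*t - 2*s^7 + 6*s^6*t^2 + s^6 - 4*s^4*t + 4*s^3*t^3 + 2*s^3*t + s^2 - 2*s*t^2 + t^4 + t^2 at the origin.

A1

The Hessian of f at 0 is [[2, 0], [0, 2]] with rank 2, so corank 0. A Groebner basis of the Jacobian ideal J(f) in C{s,t} is {s, t}; counting standard monomials gives mu = 1. Corank 0: nondegenerate Morse point, so A_1.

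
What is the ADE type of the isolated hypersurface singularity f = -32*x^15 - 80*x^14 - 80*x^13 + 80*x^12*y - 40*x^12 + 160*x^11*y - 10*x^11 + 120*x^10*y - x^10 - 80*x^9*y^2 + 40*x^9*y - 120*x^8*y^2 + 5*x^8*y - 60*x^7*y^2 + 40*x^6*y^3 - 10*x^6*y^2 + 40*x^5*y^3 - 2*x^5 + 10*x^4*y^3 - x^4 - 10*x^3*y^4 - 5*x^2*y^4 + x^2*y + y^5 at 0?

The Hessian of f at 0 is [[0, 0], [0, 0]] with rank 0, so corank 2. A Groebner basis of the Jacobian ideal J(f) in C{x,y} is {x^2/5 + y^4, x^3, x*y}; counting standard monomials gives mu = 6. Corank 2; j^3 = x^2*y has shape L^2 M (L != M), so D-series; mu = 6 gives D_6.

D_{6}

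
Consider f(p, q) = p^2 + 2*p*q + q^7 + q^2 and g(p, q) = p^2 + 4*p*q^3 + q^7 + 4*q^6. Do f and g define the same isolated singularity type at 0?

Yes.

The Hessian of f at 0 is [[2, 2], [2, 2]] with rank 1, so corank 1. A Groebner basis of the Jacobian ideal J(f) in C{p,q} is {q^6, p + q}; counting standard monomials gives mu = 6. Corank 1: A-series; mu = 6 gives A_6. The Hessian of g at 0 is [[2, 0], [0, 0]] with rank 1, so corank 1. A Groebner basis of the Jacobian ideal J(g) in C{p,q} is {p/2 + q^3, p^2}; counting standard monomials gives mu = 6. Corank 1: A-series; mu = 6 gives A_6. Both have type A_6, hence right-equivalent.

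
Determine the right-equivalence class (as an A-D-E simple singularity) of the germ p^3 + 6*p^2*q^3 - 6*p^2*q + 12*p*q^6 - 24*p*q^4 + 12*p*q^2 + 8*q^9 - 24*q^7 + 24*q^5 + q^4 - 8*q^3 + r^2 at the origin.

E_{6}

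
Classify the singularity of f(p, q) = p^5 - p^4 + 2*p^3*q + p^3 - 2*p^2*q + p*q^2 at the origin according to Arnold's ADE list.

D_{5}

The Hessian of f at 0 has rank 0. Corank 2; j^3 = p*(p - q)^2 has shape L^2 M (L != M), so D-series; mu = 5 gives D_5.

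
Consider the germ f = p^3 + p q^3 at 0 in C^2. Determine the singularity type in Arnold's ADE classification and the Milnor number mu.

Type E_7, Milnor number mu = 7.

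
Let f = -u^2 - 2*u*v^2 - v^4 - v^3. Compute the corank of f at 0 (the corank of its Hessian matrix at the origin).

Hessian at 0 has rank 1.

1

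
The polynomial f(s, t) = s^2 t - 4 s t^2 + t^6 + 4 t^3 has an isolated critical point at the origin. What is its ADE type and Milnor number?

Type D_7, Milnor number mu = 7.

The Hessian of f at 0 is [[0, 0], [0, 0]] with rank 0, so corank 2. A Groebner basis of the Jacobian ideal J(f) in C{s,t} is {s^2/6 + t^5 - 2*t^2/3, s^3 - 8*t^3, s*t - 2*t^2}; counting standard monomials gives mu = 7. Corank 2; j^3 = t*(s - 2*t)^2 has shape L^2 M (L != M), so D-series; mu = 7 gives D_7.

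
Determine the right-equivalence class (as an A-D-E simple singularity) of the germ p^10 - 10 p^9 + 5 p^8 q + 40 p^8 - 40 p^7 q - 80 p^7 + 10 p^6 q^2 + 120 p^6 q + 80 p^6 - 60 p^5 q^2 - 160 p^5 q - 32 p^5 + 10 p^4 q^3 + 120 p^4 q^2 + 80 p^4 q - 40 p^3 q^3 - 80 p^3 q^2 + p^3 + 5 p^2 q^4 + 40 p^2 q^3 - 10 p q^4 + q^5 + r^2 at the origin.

The Hessian of f at 0 is [[0, 0, 0], [0, 0, 0], [0, 0, 2]] with rank 1, so corank 2. A Groebner basis of the Jacobian ideal J(f) in C{p,q,r} is {q^5, p*q^3 - q^4/8, p^2, r}; counting standard monomials gives mu = 8. Corank 2; j^3 = p^3 is a perfect cube, so E-series; the 5-jet and mu = 8 give E_8.

E_8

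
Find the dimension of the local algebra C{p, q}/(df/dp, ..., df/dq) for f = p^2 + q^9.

8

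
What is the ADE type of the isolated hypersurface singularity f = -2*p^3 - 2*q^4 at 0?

E6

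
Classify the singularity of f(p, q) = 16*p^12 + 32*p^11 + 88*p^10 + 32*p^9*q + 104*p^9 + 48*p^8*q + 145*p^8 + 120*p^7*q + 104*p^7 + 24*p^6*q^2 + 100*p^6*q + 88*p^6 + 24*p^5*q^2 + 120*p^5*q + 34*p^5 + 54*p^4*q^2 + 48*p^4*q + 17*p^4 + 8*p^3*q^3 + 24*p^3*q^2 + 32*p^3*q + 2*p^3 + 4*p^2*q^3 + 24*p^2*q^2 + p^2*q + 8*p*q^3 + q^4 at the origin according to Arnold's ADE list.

The Hessian of f at 0 is [[0, 0], [0, 0]] with rank 0, so corank 2. A Groebner basis of the Jacobian ideal J(f) in C{p,q} is {p*q^2, -p*q/8 + q^3, p^2 + p*q/2}; counting standard monomials gives mu = 5. Corank 2; j^3 = p^2*(2*p + q) has shape L^2 M (L != M), so D-series; mu = 5 gives D_5.

D5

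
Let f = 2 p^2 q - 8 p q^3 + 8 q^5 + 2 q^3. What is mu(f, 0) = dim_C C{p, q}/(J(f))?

The Hessian of f at 0 has rank 0. Corank 2; j^3 = 2*q*(p^2 + q^2) splits into three distinct lines over C (the quadratic factor has nonzero discriminant), so D_4.

4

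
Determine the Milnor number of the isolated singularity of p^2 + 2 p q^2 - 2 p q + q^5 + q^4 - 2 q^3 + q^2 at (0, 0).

The Hessian of f at 0 has rank 1. Corank 1: A-series; mu = 4 gives A_4.

4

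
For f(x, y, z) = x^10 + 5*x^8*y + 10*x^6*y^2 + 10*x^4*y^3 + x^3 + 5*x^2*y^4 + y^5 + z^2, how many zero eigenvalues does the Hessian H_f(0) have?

2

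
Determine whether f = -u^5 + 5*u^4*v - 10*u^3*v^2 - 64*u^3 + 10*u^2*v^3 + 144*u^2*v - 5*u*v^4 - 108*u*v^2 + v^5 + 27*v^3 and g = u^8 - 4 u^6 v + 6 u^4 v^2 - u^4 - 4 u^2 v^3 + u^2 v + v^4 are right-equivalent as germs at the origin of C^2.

No.

The Hessian of f at 0 has rank 0. Corank 2; j^3 = -(4*u - 3*v)^3 is a perfect cube, so E-series; the 5-jet and mu = 8 give E_8. The Hessian of g at 0 has rank 0. Corank 2; j^3 = u^2*v has shape L^2 M (L != M), so D-series; mu = 5 gives D_5. f is E_8 but g is D_5, hence not right-equivalent.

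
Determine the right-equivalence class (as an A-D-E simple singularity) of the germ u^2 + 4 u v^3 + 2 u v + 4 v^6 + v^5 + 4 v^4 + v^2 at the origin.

A4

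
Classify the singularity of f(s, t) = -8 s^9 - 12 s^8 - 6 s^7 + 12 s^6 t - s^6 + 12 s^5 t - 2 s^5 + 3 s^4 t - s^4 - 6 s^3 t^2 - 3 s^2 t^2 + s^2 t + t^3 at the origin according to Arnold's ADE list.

D4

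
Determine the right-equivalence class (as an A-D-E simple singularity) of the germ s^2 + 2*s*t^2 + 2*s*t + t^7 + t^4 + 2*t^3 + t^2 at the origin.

A_{6}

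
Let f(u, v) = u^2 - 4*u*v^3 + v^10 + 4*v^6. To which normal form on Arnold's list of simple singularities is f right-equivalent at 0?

A_{9}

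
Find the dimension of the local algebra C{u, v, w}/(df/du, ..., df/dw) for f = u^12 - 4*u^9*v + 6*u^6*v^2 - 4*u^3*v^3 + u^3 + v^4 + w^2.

6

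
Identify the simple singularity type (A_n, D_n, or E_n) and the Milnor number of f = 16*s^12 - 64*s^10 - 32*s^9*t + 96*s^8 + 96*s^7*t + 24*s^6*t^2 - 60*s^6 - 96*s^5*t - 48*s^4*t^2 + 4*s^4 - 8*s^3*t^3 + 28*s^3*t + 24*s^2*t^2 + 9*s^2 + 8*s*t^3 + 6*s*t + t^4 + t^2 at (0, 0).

Type A_3, Milnor number mu = 3.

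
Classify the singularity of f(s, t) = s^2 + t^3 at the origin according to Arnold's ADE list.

The Hessian of f at 0 has rank 1. Corank 1: A-series; mu = 2 gives A_2.

A_2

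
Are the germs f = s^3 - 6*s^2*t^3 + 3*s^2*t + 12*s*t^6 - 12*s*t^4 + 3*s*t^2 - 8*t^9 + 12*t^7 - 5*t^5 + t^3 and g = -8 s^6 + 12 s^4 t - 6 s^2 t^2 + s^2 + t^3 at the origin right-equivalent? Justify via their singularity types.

The Hessian of f at 0 has rank 0. Corank 2; j^3 = (s + t)^3 is a perfect cube, so E-series; the 5-jet and mu = 8 give E_8. The Hessian of g at 0 has rank 1. Corank 1: A-series; mu = 2 gives A_2. f is E_8 but g is A_2, hence not right-equivalent.

No.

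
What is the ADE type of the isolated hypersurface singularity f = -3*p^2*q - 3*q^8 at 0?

The Hessian of f at 0 is [[0, 0], [0, 0]] with rank 0, so corank 2. A Groebner basis of the Jacobian ideal J(f) in C{p,q} is {p^2/8 + q^7, p^3, p*q}; counting standard monomials gives mu = 9. Corank 2; j^3 = -3*p^2*q has shape L^2 M (L != M), so D-series; mu = 9 gives D_9.

D_{9}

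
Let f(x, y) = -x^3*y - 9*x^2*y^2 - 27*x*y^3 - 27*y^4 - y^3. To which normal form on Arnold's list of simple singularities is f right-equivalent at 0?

E_{7}

The Hessian of f at 0 has rank 0. Corank 2; j^3 = -y^3 is a perfect cube, so E-series; the 4-jet and mu = 7 give E_7.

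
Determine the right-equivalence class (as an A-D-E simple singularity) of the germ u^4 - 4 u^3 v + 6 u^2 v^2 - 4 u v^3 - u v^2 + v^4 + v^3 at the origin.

The Hessian of f at 0 has rank 0. Corank 2; j^3 = -v^2*(u - v) has shape L^2 M (L != M), so D-series; mu = 5 gives D_5.

D_5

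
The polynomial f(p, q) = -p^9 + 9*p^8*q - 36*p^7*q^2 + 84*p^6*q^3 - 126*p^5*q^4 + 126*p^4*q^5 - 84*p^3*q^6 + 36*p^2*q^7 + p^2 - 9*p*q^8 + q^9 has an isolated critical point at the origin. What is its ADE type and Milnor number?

Type A_8, Milnor number mu = 8.

The Hessian of f at 0 has rank 1. Corank 1: A-series; mu = 8 gives A_8.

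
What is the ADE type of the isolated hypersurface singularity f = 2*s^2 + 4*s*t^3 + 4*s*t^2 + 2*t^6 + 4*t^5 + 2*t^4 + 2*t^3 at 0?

A_2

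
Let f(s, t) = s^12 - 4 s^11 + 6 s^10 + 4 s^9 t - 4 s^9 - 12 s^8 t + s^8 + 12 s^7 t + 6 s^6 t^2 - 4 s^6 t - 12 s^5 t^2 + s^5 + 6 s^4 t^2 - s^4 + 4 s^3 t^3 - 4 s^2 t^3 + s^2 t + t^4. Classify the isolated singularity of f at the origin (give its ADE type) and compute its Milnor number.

Type D_5, Milnor number mu = 5.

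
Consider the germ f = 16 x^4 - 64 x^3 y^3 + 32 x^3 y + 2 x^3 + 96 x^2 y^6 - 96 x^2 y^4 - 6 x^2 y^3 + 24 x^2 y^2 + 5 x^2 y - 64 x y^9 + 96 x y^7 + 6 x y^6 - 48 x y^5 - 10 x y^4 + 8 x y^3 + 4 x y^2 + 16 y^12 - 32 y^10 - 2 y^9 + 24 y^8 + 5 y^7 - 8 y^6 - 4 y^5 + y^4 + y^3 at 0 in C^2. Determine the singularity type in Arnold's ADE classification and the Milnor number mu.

Type D_5, Milnor number mu = 5.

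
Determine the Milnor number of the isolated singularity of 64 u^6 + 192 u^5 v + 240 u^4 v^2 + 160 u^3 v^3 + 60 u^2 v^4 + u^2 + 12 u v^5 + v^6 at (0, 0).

5

The Hessian of f at 0 has rank 1. Corank 1: A-series; mu = 5 gives A_5.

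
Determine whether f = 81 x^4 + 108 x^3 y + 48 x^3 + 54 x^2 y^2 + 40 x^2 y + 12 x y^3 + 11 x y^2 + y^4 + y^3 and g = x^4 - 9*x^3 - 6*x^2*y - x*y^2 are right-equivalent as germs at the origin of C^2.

The Hessian of f at 0 has rank 0. Corank 2; j^3 = (3*x + y)*(4*x + y)^2 has shape L^2 M (L != M), so D-series; mu = 5 gives D_5. The Hessian of g at 0 has rank 0. Corank 2; j^3 = -x*(3*x + y)^2 has shape L^2 M (L != M), so D-series; mu = 5 gives D_5. Both have type D_5, hence right-equivalent.

Yes.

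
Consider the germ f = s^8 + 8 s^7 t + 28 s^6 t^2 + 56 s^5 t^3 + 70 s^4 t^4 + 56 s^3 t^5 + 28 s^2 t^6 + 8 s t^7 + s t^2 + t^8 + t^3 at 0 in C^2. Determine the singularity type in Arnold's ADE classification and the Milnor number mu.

Type D9, Milnor number mu = 9.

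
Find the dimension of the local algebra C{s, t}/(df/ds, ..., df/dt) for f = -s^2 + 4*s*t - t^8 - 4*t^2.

The Hessian of f at 0 has rank 1. Corank 1: A-series; mu = 7 gives A_7.

7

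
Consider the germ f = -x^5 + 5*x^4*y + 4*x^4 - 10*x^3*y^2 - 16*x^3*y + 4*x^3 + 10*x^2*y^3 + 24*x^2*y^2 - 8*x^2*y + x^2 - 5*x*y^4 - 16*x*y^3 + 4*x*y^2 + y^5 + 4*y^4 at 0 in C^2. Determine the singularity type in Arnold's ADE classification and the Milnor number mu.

Type A_{4}, Milnor number mu = 4.

The Hessian of f at 0 is [[2, 0], [0, 0]] with rank 1, so corank 1. A Groebner basis of the Jacobian ideal J(f) in C{x,y} is {x/8 + y^3 + y^2/4, x^2, x*y - x/4 - y^2/2}; counting standard monomials gives mu = 4. Corank 1: A-series; mu = 4 gives A_4.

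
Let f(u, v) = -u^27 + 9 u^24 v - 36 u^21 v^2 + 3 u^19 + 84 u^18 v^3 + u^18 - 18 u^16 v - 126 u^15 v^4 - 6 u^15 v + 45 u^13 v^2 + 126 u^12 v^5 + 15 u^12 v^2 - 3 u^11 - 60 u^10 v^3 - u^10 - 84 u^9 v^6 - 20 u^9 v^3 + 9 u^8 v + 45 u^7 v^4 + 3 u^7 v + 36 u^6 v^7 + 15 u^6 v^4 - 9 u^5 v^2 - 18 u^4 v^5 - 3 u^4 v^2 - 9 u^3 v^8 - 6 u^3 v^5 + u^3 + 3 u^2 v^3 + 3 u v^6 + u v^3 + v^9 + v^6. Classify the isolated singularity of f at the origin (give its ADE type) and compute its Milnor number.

The Hessian of f at 0 is [[0, 0], [0, 0]] with rank 0, so corank 2. A Groebner basis of the Jacobian ideal J(f) in C{u,v} is {u^3, u*v^2, 3*u^2 + v^3}; counting standard monomials gives mu = 7. Corank 2; j^3 = u^3 is a perfect cube, so E-series; the 4-jet and mu = 7 give E_7.

Type E7, Milnor number mu = 7.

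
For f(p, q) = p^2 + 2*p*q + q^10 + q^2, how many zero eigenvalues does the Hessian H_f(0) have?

1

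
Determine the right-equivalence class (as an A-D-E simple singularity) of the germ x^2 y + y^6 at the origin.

D_7

The Hessian of f at 0 has rank 0. Corank 2; j^3 = x^2*y has shape L^2 M (L != M), so D-series; mu = 7 gives D_7.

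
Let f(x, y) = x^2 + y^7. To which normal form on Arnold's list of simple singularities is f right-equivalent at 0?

A6

The Hessian of f at 0 is [[2, 0], [0, 0]] with rank 1, so corank 1. A Groebner basis of the Jacobian ideal J(f) in C{x,y} is {y^6, x}; counting standard monomials gives mu = 6. Corank 1: A-series; mu = 6 gives A_6.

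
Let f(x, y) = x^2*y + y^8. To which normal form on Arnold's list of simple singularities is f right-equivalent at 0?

D_{9}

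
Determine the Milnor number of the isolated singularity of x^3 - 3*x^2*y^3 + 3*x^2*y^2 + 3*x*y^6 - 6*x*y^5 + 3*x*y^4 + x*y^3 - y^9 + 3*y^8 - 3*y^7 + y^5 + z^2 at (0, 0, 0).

7

The Hessian of f at 0 has rank 1. Corank 2; j^3 = x^3 is a perfect cube, so E-series; the 4-jet and mu = 7 give E_7.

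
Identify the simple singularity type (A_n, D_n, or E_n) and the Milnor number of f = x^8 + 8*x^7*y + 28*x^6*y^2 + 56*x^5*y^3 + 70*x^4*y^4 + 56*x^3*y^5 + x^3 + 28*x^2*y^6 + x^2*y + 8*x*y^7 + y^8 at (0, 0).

Type D_{9}, Milnor number mu = 9.

The Hessian of f at 0 is [[0, 0], [0, 0]] with rank 0, so corank 2. A Groebner basis of the Jacobian ideal J(f) in C{x,y} is {-x*y/8 + y^7, x*y^2, x^2 + x*y}; counting standard monomials gives mu = 9. Corank 2; j^3 = x^2*(x + y) has shape L^2 M (L != M), so D-series; mu = 9 gives D_9.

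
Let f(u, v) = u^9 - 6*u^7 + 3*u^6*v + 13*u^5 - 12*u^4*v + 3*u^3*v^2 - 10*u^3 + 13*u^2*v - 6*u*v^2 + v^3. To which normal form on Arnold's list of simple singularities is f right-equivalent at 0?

D4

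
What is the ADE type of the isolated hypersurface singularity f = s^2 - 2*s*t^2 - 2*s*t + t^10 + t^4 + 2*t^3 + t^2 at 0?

The Hessian of f at 0 has rank 1. Corank 1: A-series; mu = 9 gives A_9.

A_9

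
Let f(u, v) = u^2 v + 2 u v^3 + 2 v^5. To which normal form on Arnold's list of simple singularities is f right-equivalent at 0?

D_{6}

The Hessian of f at 0 is [[0, 0], [0, 0]] with rank 0, so corank 2. A Groebner basis of the Jacobian ideal J(f) in C{u,v} is {u^3, u^2*v, -u^2/4 + u*v^2, u*v + v^3}; counting standard monomials gives mu = 6. Corank 2; j^3 = u^2*v has shape L^2 M (L != M), so D-series; mu = 6 gives D_6.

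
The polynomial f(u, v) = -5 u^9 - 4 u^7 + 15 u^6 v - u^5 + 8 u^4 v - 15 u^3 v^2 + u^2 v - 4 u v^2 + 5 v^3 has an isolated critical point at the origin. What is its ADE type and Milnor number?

The Hessian of f at 0 is [[0, 0], [0, 0]] with rank 0, so corank 2. A Groebner basis of the Jacobian ideal J(f) in C{u,v} is {v^3, u^2 - v^2, u*v - 2*v^2}; counting standard monomials gives mu = 4. Corank 2; j^3 = v*(u^2 - 4*u*v + 5*v^2) splits into three distinct lines over C (the quadratic factor has nonzero discriminant), so D_4.

Type D4, Milnor number mu = 4.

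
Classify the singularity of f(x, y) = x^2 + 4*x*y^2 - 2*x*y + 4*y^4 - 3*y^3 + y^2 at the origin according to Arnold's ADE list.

A2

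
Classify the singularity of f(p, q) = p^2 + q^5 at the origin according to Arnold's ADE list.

The Hessian of f at 0 has rank 1. Corank 1: A-series; mu = 4 gives A_4.

A_{4}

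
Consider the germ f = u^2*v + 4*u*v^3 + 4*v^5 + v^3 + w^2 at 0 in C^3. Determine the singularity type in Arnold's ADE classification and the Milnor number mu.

Type D_{4}, Milnor number mu = 4.

The Hessian of f at 0 has rank 1. Corank 2; j^3 = v*(u^2 + v^2) splits into three distinct lines over C (the quadratic factor has nonzero discriminant), so D_4.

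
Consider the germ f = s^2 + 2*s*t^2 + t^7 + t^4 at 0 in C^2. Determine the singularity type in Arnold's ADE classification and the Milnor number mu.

The Hessian of f at 0 has rank 1. Corank 1: A-series; mu = 6 gives A_6.

Type A6, Milnor number mu = 6.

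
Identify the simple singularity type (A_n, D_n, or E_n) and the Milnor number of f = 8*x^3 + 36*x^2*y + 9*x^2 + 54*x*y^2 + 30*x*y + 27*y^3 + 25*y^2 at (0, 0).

The Hessian of f at 0 has rank 1. Corank 1: A-series; mu = 2 gives A_2.

Type A2, Milnor number mu = 2.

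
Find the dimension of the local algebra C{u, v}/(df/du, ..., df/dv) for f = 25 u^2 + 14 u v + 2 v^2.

1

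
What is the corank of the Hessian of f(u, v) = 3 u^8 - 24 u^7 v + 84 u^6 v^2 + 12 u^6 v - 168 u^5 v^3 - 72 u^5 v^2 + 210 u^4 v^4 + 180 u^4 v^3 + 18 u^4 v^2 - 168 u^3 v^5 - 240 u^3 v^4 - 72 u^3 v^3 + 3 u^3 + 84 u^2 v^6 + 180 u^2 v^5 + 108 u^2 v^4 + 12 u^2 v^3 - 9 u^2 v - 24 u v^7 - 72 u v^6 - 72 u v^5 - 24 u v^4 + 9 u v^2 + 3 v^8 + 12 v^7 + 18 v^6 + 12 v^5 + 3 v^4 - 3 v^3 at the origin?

2

Hessian at 0 has rank 0.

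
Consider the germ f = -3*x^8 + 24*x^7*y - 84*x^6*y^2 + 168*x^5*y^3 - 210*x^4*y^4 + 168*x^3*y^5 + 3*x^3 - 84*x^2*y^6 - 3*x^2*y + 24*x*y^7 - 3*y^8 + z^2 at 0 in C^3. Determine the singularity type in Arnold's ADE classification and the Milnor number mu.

Type D_{9}, Milnor number mu = 9.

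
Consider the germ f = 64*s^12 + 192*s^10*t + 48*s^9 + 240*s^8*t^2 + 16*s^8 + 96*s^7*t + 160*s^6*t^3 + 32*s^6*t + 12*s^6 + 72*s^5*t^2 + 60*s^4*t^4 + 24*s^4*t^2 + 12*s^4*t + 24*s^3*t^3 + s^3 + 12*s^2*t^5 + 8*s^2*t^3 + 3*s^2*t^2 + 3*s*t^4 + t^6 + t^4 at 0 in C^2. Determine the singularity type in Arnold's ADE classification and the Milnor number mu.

The Hessian of f at 0 is [[0, 0], [0, 0]] with rank 0, so corank 2. A Groebner basis of the Jacobian ideal J(f) in C{s,t} is {s^3, s^2*t, s^2/2 + s*t^2, t^3}; counting standard monomials gives mu = 6. Corank 2; j^3 = s^3 is a perfect cube, so E-series; the 4-jet and mu = 6 give E_6.

Type E_{6}, Milnor number mu = 6.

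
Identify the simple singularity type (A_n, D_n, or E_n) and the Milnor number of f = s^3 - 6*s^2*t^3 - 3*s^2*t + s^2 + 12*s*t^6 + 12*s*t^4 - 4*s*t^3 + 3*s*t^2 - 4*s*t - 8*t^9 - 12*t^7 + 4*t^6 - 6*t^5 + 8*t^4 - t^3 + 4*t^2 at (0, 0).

The Hessian of f at 0 has rank 1. Corank 1: A-series; mu = 2 gives A_2.

Type A_{2}, Milnor number mu = 2.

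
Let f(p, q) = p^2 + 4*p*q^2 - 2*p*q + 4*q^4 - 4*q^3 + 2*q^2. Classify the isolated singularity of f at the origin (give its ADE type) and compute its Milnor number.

Type A1, Milnor number mu = 1.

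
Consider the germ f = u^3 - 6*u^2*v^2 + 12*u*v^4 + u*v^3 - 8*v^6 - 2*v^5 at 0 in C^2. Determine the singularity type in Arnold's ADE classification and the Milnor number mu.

Type E_7, Milnor number mu = 7.

The Hessian of f at 0 has rank 0. Corank 2; j^3 = u^3 is a perfect cube, so E-series; the 4-jet and mu = 7 give E_7.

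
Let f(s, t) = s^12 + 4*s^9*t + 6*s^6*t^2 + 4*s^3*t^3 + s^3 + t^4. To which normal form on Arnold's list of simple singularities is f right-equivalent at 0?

The Hessian of f at 0 has rank 0. Corank 2; j^3 = s^3 is a perfect cube, so E-series; the 4-jet and mu = 6 give E_6.

E_{6}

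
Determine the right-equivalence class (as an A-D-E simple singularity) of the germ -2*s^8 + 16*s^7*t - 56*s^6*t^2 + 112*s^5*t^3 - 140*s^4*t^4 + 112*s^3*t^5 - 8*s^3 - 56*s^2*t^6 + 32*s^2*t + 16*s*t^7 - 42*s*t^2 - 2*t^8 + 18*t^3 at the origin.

D_9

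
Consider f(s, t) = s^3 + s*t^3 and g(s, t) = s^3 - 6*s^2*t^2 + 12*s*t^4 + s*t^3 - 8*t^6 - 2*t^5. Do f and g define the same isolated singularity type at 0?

The Hessian of f at 0 is [[0, 0], [0, 0]] with rank 0, so corank 2. A Groebner basis of the Jacobian ideal J(f) in C{s,t} is {s^3, s*t^2, 3*s^2 + t^3}; counting standard monomials gives mu = 7. Corank 2; j^3 = s^3 is a perfect cube, so E-series; the 4-jet and mu = 7 give E_7. The Hessian of g at 0 is [[0, 0], [0, 0]] with rank 0, so corank 2. A Groebner basis of the Jacobian ideal J(g) in C{s,t} is {-s^2/4 + t^4 - t^3/12, s^3, s^2*t + s^2/12 + t^3/36, -s^2/2 + s*t^2 - t^3/6}; counting standard monomials gives mu = 7. Corank 2; j^3 = s^3 is a perfect cube, so E-series; the 4-jet and mu = 7 give E_7. Both have type E_7, hence right-equivalent.

Yes.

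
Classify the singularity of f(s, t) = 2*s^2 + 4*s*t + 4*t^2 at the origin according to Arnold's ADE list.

The Hessian of f at 0 has rank 2. Corank 0: nondegenerate Morse point, so A_1.

A_1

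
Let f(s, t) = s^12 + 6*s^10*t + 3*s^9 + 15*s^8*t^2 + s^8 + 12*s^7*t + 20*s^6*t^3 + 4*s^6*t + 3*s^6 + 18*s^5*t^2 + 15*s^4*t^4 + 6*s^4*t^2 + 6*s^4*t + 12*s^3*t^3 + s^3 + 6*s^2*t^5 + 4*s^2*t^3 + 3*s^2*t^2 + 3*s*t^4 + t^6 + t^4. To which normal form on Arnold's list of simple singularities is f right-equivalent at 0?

E_{6}

The Hessian of f at 0 has rank 0. Corank 2; j^3 = s^3 is a perfect cube, so E-series; the 4-jet and mu = 6 give E_6.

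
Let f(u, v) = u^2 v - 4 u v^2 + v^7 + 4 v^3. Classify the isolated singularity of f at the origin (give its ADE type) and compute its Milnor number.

Type D_8, Milnor number mu = 8.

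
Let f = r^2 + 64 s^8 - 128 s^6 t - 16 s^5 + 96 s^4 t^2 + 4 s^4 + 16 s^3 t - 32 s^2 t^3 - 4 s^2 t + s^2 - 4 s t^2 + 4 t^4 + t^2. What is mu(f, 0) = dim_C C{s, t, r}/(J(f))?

The Hessian of f at 0 has rank 3. Corank 0: nondegenerate Morse point, so A_1.

1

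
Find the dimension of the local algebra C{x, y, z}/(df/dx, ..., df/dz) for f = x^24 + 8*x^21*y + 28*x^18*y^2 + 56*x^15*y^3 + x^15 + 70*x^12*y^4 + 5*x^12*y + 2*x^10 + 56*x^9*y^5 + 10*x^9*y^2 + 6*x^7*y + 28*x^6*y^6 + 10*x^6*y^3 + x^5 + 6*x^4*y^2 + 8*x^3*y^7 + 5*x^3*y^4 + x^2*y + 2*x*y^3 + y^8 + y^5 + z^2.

The Hessian of f at 0 has rank 1. Corank 2; j^3 = x^2*y has shape L^2 M (L != M), so D-series; mu = 9 gives D_9.

9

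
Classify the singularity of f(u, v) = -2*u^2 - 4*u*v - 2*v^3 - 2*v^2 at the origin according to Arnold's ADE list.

The Hessian of f at 0 is [[-4, -4], [-4, -4]] with rank 1, so corank 1. A Groebner basis of the Jacobian ideal J(f) in C{u,v} is {v^2, u + v}; counting standard monomials gives mu = 2. Corank 1: A-series; mu = 2 gives A_2.

A_2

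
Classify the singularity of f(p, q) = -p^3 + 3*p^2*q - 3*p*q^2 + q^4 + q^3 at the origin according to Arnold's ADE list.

E_6

The Hessian of f at 0 has rank 0. Corank 2; j^3 = -(p - q)^3 is a perfect cube, so E-series; the 4-jet and mu = 6 give E_6.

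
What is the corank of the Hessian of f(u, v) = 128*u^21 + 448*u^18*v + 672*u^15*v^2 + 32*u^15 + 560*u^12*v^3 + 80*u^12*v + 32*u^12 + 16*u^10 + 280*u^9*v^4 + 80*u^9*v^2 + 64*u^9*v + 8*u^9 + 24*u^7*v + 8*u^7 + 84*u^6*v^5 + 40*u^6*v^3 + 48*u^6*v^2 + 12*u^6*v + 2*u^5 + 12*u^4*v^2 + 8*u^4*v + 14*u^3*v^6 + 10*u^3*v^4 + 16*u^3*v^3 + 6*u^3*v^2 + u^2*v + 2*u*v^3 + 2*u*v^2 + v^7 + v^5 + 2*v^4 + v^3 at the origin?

2

Hessian at 0 has rank 0.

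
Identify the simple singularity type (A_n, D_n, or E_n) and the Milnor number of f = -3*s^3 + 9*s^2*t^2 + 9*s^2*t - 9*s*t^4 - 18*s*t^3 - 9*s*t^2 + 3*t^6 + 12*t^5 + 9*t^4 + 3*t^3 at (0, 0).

The Hessian of f at 0 has rank 0. Corank 2; j^3 = -3*(s - t)^3 is a perfect cube, so E-series; the 5-jet and mu = 8 give E_8.

Type E_{8}, Milnor number mu = 8.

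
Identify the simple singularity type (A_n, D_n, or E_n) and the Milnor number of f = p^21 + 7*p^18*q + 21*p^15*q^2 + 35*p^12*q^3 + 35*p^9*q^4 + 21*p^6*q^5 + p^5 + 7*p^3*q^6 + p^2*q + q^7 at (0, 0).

The Hessian of f at 0 has rank 0. Corank 2; j^3 = p^2*q has shape L^2 M (L != M), so D-series; mu = 8 gives D_8.

Type D8, Milnor number mu = 8.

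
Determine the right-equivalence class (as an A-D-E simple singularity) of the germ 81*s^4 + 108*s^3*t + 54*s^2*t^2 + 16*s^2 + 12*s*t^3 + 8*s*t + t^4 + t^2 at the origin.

A3

The Hessian of f at 0 has rank 1. Corank 1: A-series; mu = 3 gives A_3.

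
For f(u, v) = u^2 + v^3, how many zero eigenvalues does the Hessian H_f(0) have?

1

The Hessian at 0 is [[2, 0], [0, 0]] of rank 1; hence corank 1.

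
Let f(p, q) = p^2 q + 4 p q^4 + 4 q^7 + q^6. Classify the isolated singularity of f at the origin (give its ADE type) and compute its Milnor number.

Type D_{7}, Milnor number mu = 7.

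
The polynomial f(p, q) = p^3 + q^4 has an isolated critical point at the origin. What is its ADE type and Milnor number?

The Hessian of f at 0 has rank 0. Corank 2; j^3 = p^3 is a perfect cube, so E-series; the 4-jet and mu = 6 give E_6.

Type E6, Milnor number mu = 6.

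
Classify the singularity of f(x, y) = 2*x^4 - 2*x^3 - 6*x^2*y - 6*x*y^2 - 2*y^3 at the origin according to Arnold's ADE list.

E6

The Hessian of f at 0 has rank 0. Corank 2; j^3 = -2*(x + y)^3 is a perfect cube, so E-series; the 4-jet and mu = 6 give E_6.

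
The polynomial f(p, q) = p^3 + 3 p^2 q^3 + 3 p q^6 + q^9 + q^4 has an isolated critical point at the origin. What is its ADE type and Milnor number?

Type E6, Milnor number mu = 6.

The Hessian of f at 0 is [[0, 0], [0, 0]] with rank 0, so corank 2. A Groebner basis of the Jacobian ideal J(f) in C{p,q} is {q^3, p^2}; counting standard monomials gives mu = 6. Corank 2; j^3 = p^3 is a perfect cube, so E-series; the 4-jet and mu = 6 give E_6.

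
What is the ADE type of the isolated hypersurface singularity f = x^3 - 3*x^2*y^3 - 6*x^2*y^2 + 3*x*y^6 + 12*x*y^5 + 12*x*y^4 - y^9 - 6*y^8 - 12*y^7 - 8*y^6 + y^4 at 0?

E6

The Hessian of f at 0 is [[0, 0], [0, 0]] with rank 0, so corank 2. A Groebner basis of the Jacobian ideal J(f) in C{x,y} is {x^3, x^2*y, -x^2/4 + x*y^2, y^3}; counting standard monomials gives mu = 6. Corank 2; j^3 = x^3 is a perfect cube, so E-series; the 4-jet and mu = 6 give E_6.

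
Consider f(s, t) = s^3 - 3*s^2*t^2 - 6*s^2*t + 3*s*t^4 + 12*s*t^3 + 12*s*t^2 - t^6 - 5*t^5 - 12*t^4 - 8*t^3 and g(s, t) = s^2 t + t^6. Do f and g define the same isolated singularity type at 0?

The Hessian of f at 0 has rank 0. Corank 2; j^3 = (s - 2*t)^3 is a perfect cube, so E-series; the 5-jet and mu = 8 give E_8. The Hessian of g at 0 has rank 0. Corank 2; j^3 = s^2*t has shape L^2 M (L != M), so D-series; mu = 7 gives D_7. f is E_8 but g is D_7, hence not right-equivalent.

No.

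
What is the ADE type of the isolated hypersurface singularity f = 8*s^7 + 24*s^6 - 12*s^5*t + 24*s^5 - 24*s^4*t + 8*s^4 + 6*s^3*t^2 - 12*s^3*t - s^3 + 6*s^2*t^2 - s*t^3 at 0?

E7

The Hessian of f at 0 has rank 0. Corank 2; j^3 = -s^3 is a perfect cube, so E-series; the 4-jet and mu = 7 give E_7.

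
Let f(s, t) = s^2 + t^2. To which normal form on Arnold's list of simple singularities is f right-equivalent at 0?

A1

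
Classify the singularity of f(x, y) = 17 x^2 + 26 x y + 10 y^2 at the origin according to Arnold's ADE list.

A1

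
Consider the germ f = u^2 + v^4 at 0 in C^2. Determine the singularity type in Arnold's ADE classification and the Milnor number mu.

Type A_{3}, Milnor number mu = 3.

The Hessian of f at 0 has rank 1. Corank 1: A-series; mu = 3 gives A_3.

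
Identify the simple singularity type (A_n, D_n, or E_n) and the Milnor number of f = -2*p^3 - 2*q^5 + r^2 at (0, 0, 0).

Type E8, Milnor number mu = 8.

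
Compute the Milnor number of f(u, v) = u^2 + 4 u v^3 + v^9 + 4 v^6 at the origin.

8

The Hessian of f at 0 has rank 1. Corank 1: A-series; mu = 8 gives A_8.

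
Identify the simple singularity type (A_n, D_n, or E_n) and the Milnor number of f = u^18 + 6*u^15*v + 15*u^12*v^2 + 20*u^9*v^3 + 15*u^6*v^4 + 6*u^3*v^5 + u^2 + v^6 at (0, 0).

Type A_{5}, Milnor number mu = 5.

The Hessian of f at 0 has rank 1. Corank 1: A-series; mu = 5 gives A_5.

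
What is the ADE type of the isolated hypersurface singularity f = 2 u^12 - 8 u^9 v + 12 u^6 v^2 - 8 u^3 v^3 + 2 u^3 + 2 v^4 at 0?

The Hessian of f at 0 has rank 0. Corank 2; j^3 = 2*u^3 is a perfect cube, so E-series; the 4-jet and mu = 6 give E_6.

E6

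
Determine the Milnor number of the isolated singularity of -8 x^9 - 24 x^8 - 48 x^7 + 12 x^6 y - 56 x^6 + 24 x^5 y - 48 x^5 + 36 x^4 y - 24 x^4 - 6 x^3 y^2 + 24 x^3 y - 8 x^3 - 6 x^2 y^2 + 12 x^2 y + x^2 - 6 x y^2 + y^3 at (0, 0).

2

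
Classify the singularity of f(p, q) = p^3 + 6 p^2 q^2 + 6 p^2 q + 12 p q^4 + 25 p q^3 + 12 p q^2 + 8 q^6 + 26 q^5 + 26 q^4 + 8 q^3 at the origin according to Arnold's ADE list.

E_{7}

The Hessian of f at 0 has rank 0. Corank 2; j^3 = (p + 2*q)^3 is a perfect cube, so E-series; the 4-jet and mu = 7 give E_7.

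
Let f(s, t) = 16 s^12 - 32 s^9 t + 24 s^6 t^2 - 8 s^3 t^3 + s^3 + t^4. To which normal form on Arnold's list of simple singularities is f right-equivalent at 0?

E_{6}

The Hessian of f at 0 is [[0, 0], [0, 0]] with rank 0, so corank 2. A Groebner basis of the Jacobian ideal J(f) in C{s,t} is {t^3, s^2}; counting standard monomials gives mu = 6. Corank 2; j^3 = s^3 is a perfect cube, so E-series; the 4-jet and mu = 6 give E_6.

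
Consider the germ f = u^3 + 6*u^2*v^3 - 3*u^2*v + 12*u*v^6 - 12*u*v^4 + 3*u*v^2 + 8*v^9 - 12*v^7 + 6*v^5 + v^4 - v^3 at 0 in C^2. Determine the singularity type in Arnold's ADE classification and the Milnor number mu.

Type E_{6}, Milnor number mu = 6.

The Hessian of f at 0 has rank 0. Corank 2; j^3 = (u - v)^3 is a perfect cube, so E-series; the 4-jet and mu = 6 give E_6.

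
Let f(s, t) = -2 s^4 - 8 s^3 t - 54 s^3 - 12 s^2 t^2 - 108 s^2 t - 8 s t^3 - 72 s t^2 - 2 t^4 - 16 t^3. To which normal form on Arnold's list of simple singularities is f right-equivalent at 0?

E_6

The Hessian of f at 0 has rank 0. Corank 2; j^3 = -2*(3*s + 2*t)^3 is a perfect cube, so E-series; the 4-jet and mu = 6 give E_6.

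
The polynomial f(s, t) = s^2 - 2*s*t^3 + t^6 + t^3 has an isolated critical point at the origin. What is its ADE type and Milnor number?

Type A_{2}, Milnor number mu = 2.

The Hessian of f at 0 is [[2, 0], [0, 0]] with rank 1, so corank 1. A Groebner basis of the Jacobian ideal J(f) in C{s,t} is {t^2, s}; counting standard monomials gives mu = 2. Corank 1: A-series; mu = 2 gives A_2.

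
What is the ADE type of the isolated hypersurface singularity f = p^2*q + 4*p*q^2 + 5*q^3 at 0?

D_4

The Hessian of f at 0 has rank 0. Corank 2; j^3 = q*(p^2 + 4*p*q + 5*q^2) splits into three distinct lines over C (the quadratic factor has nonzero discriminant), so D_4.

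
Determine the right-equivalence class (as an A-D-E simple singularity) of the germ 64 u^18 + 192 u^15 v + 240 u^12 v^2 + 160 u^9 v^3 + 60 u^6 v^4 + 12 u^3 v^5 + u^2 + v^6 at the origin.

The Hessian of f at 0 has rank 1. Corank 1: A-series; mu = 5 gives A_5.

A_{5}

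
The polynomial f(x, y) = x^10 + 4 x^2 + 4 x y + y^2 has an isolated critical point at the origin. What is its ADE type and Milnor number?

Type A9, Milnor number mu = 9.

The Hessian of f at 0 is [[8, 4], [4, 2]] with rank 1, so corank 1. A Groebner basis of the Jacobian ideal J(f) in C{x,y} is {y^9, x + y/2}; counting standard monomials gives mu = 9. Corank 1: A-series; mu = 9 gives A_9.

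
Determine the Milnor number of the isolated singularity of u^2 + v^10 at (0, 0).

9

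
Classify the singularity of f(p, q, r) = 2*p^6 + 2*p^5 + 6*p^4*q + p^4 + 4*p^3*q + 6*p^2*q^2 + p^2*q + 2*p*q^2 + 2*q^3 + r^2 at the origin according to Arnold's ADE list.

The Hessian of f at 0 is [[0, 0, 0], [0, 0, 0], [0, 0, 2]] with rank 1, so corank 2. A Groebner basis of the Jacobian ideal J(f) in C{p,q,r} is {q^3, p^2 + 2*q^2, p*q + q^2, r}; counting standard monomials gives mu = 4. Corank 2; j^3 = q*(p^2 + 2*p*q + 2*q^2) splits into three distinct lines over C (the quadratic factor has nonzero discriminant), so D_4.

D4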